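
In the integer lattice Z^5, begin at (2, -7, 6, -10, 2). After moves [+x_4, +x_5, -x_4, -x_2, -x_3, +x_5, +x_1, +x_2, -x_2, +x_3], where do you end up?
(3, -8, 6, -10, 4)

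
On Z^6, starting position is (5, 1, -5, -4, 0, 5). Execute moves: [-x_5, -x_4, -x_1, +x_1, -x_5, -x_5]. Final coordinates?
(5, 1, -5, -5, -3, 5)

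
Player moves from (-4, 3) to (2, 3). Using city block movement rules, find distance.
6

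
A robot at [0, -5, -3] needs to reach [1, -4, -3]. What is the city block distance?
2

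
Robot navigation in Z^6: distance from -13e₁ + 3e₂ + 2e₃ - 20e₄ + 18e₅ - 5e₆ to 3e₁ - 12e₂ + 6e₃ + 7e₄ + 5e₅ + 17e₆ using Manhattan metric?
97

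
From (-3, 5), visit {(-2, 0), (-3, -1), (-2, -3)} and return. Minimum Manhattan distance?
18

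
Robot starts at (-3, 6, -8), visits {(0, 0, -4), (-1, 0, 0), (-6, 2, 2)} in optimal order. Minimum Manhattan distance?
27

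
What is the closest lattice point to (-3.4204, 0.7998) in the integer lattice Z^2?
(-3, 1)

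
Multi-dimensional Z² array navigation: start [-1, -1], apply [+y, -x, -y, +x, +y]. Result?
(-1, 0)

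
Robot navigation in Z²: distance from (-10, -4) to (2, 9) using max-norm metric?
13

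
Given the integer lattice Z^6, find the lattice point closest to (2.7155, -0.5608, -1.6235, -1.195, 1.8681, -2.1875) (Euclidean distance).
(3, -1, -2, -1, 2, -2)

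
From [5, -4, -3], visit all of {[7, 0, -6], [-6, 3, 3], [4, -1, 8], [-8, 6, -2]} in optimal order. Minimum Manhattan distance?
56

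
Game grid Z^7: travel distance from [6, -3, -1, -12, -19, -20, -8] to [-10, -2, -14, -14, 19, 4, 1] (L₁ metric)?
103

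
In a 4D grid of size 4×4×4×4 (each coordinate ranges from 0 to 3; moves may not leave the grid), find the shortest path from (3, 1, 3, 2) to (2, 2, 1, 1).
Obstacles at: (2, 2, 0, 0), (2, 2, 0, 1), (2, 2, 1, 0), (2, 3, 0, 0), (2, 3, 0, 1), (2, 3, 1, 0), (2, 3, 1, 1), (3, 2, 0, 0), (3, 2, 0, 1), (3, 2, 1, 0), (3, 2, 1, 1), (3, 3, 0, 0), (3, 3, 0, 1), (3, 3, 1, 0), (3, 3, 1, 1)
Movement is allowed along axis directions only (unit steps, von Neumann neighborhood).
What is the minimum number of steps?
5
(one shortest path: (3, 1, 3, 2) → (2, 1, 3, 2) → (2, 2, 3, 2) → (2, 2, 2, 2) → (2, 2, 1, 2) → (2, 2, 1, 1))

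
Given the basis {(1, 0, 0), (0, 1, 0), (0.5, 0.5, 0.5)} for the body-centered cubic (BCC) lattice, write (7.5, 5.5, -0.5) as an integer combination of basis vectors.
8b₁ + 6b₂ - b₃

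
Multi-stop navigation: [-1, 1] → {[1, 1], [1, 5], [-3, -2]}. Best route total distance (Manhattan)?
16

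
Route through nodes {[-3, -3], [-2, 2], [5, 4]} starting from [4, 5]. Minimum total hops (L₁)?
17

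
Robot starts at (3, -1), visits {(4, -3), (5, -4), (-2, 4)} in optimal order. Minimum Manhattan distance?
20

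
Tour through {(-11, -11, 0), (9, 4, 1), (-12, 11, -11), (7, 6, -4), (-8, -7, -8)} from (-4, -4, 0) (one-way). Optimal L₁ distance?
94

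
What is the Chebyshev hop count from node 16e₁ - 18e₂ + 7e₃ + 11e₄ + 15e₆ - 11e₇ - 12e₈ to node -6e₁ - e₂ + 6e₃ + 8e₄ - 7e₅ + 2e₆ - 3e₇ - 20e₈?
22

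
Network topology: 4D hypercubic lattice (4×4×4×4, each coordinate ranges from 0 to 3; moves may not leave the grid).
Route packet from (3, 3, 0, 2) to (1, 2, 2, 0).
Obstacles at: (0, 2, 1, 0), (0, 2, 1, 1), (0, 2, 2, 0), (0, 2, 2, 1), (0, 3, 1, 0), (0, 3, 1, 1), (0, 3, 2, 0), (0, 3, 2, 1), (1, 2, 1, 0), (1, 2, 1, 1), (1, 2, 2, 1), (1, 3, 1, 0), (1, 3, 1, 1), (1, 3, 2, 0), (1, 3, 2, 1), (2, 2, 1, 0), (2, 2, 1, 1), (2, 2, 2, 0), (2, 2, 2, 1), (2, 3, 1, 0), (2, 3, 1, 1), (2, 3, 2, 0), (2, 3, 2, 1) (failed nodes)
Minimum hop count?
9
(one shortest path: (3, 3, 0, 2) → (2, 3, 0, 2) → (1, 3, 0, 2) → (1, 2, 0, 2) → (1, 1, 0, 2) → (1, 1, 1, 2) → (1, 1, 2, 2) → (1, 1, 2, 1) → (1, 1, 2, 0) → (1, 2, 2, 0))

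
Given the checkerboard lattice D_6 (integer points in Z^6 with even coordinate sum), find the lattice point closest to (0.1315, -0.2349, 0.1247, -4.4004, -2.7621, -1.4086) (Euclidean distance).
(0, 0, 0, -4, -3, -1)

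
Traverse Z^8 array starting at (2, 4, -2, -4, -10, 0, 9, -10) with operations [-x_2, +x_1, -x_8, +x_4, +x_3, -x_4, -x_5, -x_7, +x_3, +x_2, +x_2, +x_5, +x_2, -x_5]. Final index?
(3, 6, 0, -4, -11, 0, 8, -11)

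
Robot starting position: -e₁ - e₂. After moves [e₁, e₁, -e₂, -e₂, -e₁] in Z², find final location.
(0, -3)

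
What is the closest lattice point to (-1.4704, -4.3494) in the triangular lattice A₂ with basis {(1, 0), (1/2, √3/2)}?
(-1.5, -4.33)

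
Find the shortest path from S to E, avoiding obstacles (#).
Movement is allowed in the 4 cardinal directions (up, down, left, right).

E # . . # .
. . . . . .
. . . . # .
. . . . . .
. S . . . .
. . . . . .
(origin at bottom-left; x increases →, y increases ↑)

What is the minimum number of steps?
5
(one shortest path: (1, 1) → (0, 1) → (0, 2) → (0, 3) → (0, 4) → (0, 5))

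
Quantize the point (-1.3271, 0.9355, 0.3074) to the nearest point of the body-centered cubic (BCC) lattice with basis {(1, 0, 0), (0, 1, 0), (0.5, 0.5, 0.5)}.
(-1, 1, 0)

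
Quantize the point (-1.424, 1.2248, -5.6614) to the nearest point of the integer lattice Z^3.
(-1, 1, -6)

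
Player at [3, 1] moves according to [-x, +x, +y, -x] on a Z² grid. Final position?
(2, 2)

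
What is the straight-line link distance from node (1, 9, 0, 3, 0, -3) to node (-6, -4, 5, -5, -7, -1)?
18.9737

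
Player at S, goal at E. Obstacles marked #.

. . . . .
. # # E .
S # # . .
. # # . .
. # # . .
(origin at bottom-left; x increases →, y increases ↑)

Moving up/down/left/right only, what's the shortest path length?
6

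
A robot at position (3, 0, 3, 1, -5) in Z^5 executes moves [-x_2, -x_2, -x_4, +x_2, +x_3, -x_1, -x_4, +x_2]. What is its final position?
(2, 0, 4, -1, -5)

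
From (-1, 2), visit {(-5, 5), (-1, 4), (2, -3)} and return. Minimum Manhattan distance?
30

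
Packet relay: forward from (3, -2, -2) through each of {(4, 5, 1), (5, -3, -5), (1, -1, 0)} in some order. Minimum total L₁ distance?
27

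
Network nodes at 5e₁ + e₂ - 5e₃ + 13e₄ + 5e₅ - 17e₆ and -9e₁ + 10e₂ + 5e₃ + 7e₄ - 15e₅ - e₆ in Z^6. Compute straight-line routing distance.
32.6956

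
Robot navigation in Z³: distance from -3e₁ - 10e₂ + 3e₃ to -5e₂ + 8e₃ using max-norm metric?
5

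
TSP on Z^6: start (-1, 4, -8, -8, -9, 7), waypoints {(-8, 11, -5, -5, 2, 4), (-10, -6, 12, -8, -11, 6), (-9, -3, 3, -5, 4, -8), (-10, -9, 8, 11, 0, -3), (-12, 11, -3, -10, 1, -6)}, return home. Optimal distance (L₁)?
214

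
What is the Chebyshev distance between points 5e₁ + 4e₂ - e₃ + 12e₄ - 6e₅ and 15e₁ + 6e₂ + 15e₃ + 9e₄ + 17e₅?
23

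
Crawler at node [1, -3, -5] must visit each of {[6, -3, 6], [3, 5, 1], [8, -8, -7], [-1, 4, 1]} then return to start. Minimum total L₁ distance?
70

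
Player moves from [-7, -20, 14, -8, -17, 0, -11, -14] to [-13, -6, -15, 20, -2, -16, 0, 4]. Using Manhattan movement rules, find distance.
137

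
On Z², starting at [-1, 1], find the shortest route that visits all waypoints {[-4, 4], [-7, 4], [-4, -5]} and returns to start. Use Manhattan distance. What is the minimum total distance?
30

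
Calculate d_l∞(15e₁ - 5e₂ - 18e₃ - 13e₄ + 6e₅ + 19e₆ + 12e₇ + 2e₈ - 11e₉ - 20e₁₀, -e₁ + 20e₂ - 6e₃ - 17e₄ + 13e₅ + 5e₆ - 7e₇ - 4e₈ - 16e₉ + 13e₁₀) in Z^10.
33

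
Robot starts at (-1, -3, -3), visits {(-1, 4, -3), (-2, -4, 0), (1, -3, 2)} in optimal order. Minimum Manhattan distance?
25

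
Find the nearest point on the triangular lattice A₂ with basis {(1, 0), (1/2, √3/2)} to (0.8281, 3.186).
(1, 3.464)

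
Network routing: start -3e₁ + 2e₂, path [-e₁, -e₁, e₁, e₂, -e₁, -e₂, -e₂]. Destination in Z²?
(-5, 1)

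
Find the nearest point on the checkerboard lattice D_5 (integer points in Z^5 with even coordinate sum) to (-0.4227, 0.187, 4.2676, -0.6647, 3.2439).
(0, 0, 4, -1, 3)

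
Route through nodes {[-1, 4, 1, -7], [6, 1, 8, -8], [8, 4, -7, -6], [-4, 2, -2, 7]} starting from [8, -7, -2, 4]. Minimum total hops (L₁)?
86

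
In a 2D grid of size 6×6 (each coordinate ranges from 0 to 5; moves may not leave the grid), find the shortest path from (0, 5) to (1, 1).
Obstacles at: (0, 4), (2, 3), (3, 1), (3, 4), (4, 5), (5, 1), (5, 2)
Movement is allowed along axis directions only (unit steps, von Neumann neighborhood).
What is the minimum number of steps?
5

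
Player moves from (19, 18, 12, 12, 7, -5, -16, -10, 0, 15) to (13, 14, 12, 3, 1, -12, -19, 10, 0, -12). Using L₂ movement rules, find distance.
36.8239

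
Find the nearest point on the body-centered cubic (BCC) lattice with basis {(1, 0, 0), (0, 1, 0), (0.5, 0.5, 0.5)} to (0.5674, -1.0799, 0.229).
(1, -1, 0)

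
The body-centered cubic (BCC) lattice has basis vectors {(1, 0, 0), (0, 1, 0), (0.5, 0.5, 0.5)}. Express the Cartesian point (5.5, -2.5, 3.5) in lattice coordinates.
2b₁ - 6b₂ + 7b₃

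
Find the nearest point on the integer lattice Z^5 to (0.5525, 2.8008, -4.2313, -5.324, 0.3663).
(1, 3, -4, -5, 0)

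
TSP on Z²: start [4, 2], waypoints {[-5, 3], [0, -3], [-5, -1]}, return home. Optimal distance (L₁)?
30
(one optimal route: (4, 2) → (-5, 3) → (-5, -1) → (0, -3) → (4, 2))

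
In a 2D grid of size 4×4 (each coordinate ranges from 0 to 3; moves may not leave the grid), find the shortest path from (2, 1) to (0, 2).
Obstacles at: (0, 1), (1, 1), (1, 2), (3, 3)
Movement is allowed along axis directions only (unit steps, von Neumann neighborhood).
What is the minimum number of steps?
5
(one shortest path: (2, 1) → (2, 2) → (2, 3) → (1, 3) → (0, 3) → (0, 2))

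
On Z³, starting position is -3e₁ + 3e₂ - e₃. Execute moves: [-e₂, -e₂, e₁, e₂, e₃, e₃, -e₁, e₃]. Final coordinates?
(-3, 2, 2)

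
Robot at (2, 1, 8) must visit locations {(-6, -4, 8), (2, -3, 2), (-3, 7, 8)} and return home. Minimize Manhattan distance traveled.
50
(one optimal route: (2, 1, 8) → (2, -3, 2) → (-6, -4, 8) → (-3, 7, 8) → (2, 1, 8))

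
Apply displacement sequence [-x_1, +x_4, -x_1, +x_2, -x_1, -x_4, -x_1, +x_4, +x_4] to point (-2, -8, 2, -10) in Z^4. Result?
(-6, -7, 2, -8)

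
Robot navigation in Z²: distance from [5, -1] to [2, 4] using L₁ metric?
8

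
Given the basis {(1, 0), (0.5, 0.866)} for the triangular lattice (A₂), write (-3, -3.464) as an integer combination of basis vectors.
-b₁ - 4b₂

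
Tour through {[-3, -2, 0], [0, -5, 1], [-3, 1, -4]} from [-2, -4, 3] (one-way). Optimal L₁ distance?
19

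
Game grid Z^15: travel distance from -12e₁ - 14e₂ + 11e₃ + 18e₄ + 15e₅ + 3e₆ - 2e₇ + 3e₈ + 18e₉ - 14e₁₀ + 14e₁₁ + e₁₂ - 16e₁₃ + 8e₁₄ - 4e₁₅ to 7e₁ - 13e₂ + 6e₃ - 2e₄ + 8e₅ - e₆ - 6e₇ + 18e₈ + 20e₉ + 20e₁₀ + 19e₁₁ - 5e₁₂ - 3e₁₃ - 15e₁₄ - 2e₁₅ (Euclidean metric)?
54.9181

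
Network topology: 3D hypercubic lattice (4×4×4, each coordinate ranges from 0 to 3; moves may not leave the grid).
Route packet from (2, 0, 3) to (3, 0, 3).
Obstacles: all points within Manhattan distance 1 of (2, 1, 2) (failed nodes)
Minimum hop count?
1
(one shortest path: (2, 0, 3) → (3, 0, 3))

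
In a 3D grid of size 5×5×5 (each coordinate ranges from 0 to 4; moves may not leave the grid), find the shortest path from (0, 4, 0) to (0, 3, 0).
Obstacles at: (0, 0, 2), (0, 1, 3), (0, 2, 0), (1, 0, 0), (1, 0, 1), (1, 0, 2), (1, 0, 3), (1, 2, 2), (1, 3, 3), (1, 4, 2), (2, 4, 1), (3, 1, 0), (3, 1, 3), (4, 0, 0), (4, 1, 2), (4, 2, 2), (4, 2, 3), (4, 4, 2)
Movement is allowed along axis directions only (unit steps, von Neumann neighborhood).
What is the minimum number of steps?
1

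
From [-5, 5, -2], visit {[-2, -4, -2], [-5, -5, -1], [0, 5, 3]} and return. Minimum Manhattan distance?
42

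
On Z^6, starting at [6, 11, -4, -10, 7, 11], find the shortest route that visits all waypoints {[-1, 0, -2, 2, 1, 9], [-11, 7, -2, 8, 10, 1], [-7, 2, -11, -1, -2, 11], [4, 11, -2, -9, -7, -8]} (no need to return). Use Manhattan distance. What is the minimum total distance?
164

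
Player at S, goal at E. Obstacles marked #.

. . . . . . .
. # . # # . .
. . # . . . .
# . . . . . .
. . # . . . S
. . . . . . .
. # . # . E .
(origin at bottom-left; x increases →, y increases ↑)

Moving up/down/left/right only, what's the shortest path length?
3
(one shortest path: (6, 2) → (5, 2) → (5, 1) → (5, 0))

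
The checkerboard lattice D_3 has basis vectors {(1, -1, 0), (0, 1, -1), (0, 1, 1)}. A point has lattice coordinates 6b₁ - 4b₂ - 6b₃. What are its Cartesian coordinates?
(6, -16, -2)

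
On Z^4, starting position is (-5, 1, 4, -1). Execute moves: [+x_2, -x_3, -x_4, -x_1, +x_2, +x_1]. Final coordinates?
(-5, 3, 3, -2)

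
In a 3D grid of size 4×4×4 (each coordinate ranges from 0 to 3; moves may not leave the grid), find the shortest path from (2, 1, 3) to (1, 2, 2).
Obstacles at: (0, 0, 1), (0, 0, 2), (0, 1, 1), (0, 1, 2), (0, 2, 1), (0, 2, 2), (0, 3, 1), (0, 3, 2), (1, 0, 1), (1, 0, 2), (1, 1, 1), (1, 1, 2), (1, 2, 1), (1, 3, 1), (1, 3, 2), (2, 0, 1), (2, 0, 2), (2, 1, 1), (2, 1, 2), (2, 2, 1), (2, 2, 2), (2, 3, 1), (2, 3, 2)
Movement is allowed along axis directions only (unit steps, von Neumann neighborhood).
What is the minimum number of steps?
3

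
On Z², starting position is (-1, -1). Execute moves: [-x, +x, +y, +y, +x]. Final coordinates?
(0, 1)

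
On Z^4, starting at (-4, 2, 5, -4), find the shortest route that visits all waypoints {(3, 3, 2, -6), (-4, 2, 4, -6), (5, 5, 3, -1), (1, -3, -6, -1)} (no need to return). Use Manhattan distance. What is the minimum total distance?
44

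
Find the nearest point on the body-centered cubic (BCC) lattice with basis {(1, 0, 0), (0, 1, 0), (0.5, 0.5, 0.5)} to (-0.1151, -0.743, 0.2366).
(0, -1, 0)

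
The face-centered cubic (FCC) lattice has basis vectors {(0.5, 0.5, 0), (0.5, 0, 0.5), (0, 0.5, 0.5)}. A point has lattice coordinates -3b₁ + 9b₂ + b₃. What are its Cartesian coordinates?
(3, -1, 5)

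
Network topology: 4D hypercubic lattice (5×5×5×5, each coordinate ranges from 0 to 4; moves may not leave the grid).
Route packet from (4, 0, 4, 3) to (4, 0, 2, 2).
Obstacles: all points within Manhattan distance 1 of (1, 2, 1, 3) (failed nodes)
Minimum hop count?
3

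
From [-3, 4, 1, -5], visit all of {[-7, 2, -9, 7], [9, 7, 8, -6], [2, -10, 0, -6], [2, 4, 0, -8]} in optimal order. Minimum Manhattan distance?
102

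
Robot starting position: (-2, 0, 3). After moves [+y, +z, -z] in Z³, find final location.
(-2, 1, 3)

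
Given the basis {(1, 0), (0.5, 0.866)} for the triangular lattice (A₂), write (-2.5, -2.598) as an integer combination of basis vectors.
-b₁ - 3b₂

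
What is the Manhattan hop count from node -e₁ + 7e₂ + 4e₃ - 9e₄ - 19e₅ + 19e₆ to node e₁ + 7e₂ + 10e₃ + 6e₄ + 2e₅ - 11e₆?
74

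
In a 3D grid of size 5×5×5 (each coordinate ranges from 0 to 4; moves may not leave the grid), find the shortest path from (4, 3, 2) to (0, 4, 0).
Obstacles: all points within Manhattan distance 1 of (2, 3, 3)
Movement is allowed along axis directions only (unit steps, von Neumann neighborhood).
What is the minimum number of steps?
7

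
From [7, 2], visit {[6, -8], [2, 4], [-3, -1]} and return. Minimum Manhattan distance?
44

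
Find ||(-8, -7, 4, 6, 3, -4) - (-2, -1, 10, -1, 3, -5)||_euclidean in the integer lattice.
12.5698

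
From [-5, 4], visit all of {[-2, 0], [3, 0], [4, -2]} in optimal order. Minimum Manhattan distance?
15
(one optimal route: (-5, 4) → (-2, 0) → (3, 0) → (4, -2))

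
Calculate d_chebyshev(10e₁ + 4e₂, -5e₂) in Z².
10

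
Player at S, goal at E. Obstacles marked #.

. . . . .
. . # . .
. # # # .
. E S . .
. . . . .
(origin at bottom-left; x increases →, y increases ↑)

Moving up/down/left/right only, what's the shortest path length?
1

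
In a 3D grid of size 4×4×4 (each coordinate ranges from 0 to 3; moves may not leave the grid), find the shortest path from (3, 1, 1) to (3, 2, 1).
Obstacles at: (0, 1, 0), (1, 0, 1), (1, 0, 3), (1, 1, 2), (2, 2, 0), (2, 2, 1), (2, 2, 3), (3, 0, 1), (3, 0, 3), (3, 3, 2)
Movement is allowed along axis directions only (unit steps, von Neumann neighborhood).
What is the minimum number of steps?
1
(one shortest path: (3, 1, 1) → (3, 2, 1))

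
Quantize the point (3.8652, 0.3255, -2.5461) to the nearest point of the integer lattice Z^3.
(4, 0, -3)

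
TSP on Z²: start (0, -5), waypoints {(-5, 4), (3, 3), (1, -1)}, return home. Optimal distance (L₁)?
34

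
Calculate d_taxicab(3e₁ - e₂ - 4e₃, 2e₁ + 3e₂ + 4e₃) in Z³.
13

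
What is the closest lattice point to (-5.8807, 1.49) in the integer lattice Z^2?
(-6, 1)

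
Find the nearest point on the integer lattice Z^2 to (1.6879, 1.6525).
(2, 2)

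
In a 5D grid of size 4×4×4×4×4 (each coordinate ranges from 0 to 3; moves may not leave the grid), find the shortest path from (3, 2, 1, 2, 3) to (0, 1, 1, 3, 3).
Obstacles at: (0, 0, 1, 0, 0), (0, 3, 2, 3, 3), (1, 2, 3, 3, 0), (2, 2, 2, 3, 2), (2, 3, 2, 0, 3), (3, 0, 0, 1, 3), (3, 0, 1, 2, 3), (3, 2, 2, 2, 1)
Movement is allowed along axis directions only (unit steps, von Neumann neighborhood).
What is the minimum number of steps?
5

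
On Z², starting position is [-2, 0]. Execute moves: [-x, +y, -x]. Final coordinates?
(-4, 1)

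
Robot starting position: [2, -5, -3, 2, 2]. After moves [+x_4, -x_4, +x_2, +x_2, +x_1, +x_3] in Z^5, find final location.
(3, -3, -2, 2, 2)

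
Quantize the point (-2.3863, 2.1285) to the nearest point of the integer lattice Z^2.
(-2, 2)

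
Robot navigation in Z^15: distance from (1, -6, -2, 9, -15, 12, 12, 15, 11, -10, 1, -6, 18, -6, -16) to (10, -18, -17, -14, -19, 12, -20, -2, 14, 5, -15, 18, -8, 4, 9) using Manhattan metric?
231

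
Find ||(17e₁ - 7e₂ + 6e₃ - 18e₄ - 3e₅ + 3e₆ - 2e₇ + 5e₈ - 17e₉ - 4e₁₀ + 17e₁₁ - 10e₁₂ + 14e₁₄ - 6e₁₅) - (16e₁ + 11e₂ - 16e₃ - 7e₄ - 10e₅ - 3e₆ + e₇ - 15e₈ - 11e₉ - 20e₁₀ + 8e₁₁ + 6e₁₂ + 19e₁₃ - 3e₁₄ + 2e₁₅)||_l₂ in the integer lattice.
52.6023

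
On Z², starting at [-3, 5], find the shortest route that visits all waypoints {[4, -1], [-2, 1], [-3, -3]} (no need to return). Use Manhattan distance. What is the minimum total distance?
19
(one optimal route: (-3, 5) → (-2, 1) → (-3, -3) → (4, -1))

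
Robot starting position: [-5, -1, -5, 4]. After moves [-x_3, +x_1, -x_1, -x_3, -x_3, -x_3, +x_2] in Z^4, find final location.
(-5, 0, -9, 4)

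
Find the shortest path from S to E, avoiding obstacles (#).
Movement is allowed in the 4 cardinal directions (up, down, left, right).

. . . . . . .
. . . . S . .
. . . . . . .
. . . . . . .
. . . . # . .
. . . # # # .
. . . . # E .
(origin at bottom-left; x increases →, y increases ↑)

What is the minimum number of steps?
8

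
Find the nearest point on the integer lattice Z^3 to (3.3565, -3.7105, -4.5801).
(3, -4, -5)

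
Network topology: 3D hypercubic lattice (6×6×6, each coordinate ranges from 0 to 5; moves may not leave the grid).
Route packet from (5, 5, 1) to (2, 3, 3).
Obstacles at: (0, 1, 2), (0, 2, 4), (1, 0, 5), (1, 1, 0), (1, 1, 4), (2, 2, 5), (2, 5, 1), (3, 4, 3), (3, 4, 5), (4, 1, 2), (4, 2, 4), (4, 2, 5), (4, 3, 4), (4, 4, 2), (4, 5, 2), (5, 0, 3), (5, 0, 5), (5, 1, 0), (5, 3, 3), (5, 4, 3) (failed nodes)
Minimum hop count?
7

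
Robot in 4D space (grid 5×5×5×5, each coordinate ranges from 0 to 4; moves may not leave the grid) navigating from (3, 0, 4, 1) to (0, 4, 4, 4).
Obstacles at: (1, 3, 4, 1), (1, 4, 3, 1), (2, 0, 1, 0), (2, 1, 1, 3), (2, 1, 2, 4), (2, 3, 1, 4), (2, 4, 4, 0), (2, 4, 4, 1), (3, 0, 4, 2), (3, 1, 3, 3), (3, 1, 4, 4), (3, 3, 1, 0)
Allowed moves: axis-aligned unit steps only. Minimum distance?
10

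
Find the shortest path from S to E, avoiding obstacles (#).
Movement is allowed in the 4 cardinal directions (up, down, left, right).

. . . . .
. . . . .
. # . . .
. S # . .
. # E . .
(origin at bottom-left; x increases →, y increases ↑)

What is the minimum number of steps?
10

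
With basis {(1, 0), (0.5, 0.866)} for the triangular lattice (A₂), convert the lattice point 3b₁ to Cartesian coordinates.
(3, 0)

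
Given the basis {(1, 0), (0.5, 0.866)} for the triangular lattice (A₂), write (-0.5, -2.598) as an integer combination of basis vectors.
b₁ - 3b₂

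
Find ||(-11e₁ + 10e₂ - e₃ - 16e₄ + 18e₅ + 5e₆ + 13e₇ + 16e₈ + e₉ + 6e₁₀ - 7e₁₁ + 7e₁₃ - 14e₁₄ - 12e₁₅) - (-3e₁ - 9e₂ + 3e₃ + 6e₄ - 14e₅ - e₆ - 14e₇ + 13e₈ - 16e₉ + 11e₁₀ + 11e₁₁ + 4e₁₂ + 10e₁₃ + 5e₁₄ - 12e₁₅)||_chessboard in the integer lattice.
32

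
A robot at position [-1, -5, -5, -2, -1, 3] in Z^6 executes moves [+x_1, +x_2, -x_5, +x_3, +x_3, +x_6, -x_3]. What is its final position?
(0, -4, -4, -2, -2, 4)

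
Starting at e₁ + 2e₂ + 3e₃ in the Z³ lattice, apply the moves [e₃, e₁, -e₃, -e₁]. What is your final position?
(1, 2, 3)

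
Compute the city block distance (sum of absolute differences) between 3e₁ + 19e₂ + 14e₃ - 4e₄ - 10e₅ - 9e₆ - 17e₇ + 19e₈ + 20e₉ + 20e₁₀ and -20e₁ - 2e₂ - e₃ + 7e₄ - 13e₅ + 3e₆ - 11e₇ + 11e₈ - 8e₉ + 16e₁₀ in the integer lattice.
131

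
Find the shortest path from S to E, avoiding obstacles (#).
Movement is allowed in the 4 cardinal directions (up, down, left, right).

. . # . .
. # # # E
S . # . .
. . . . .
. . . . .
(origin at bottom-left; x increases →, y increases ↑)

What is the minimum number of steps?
7
(one shortest path: (0, 2) → (1, 2) → (1, 1) → (2, 1) → (3, 1) → (4, 1) → (4, 2) → (4, 3))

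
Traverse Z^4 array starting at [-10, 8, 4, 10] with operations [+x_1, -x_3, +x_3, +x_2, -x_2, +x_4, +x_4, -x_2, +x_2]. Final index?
(-9, 8, 4, 12)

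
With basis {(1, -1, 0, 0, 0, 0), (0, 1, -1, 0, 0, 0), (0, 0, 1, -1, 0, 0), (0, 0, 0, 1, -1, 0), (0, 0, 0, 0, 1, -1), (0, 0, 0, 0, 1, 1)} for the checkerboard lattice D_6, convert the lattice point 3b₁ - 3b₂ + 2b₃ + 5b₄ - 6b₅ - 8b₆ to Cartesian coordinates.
(3, -6, 5, 3, -19, -2)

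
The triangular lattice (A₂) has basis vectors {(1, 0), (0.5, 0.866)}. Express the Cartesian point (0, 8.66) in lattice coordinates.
-5b₁ + 10b₂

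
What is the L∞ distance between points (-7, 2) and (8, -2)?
15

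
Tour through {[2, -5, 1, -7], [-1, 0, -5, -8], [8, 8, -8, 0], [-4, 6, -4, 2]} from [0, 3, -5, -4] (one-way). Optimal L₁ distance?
74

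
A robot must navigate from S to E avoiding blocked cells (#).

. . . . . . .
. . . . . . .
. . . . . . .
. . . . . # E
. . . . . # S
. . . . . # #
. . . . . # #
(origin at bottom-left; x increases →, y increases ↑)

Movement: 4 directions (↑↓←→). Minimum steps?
1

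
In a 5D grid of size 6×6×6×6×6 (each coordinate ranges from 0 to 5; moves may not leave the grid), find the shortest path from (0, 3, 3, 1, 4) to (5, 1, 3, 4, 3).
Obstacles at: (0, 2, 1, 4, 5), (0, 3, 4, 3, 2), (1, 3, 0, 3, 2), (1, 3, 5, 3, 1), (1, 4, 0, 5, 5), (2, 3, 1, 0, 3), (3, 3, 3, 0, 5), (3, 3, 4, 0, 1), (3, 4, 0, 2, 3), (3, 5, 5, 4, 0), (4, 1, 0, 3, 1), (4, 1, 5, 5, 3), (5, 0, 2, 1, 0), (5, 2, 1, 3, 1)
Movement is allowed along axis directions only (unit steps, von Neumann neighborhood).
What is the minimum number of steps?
11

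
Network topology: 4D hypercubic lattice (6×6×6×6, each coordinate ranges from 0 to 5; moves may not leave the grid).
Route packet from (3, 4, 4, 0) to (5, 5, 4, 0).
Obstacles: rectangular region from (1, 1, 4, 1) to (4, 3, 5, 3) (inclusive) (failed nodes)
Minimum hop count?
3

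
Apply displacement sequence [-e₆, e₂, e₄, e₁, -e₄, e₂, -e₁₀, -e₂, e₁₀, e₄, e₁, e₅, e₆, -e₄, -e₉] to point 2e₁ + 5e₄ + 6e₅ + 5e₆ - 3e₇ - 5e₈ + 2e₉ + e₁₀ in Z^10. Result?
(4, 1, 0, 5, 7, 5, -3, -5, 1, 1)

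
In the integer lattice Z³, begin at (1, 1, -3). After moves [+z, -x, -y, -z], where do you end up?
(0, 0, -3)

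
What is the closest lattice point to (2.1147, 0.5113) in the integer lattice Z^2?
(2, 1)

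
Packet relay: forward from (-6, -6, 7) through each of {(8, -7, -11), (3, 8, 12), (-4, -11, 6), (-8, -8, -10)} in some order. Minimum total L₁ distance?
92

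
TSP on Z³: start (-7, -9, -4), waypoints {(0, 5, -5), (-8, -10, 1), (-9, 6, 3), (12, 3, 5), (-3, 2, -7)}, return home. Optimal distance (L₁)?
102
(one optimal route: (-7, -9, -4) → (-8, -10, 1) → (-9, 6, 3) → (12, 3, 5) → (0, 5, -5) → (-3, 2, -7) → (-7, -9, -4))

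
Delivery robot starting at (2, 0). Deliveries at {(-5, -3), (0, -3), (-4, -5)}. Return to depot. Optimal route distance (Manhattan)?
24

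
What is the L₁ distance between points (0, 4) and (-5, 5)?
6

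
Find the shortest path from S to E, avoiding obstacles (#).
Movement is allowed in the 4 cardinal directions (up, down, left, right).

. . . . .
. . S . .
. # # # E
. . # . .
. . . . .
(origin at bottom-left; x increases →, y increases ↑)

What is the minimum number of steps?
3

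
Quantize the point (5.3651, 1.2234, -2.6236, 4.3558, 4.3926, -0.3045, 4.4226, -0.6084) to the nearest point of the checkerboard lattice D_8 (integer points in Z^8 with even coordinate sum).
(5, 1, -3, 4, 4, 0, 4, -1)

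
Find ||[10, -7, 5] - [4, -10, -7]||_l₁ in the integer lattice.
21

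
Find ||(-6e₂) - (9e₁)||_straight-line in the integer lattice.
10.8167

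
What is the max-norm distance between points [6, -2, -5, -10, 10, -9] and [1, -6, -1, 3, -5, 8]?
17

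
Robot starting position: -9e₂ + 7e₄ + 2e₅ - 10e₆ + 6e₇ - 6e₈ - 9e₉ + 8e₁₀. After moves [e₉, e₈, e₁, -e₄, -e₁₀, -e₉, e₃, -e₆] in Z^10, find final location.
(1, -9, 1, 6, 2, -11, 6, -5, -9, 7)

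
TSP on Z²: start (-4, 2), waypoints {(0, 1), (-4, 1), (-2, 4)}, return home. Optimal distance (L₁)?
14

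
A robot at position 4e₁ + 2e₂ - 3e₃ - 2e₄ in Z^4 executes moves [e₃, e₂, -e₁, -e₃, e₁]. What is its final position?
(4, 3, -3, -2)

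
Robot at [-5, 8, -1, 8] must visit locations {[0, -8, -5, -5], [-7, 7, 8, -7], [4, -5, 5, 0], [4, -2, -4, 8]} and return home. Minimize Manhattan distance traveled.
128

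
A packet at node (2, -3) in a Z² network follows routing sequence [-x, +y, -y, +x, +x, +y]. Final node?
(3, -2)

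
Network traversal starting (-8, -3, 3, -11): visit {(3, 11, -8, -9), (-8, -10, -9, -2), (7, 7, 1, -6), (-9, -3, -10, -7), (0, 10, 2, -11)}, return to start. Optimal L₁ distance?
130
(one optimal route: (-8, -3, 3, -11) → (-8, -10, -9, -2) → (-9, -3, -10, -7) → (3, 11, -8, -9) → (7, 7, 1, -6) → (0, 10, 2, -11) → (-8, -3, 3, -11))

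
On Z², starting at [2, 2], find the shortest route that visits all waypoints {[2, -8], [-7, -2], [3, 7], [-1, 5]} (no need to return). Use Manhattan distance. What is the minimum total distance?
40
(one optimal route: (2, 2) → (3, 7) → (-1, 5) → (-7, -2) → (2, -8))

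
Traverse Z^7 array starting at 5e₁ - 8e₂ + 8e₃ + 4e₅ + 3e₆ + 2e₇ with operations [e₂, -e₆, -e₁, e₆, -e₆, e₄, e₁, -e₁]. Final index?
(4, -7, 8, 1, 4, 2, 2)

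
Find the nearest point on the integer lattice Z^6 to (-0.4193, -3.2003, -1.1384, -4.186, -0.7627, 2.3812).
(0, -3, -1, -4, -1, 2)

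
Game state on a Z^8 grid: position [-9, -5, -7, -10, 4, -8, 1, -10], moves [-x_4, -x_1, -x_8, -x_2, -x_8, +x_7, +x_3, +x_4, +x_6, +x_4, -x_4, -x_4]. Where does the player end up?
(-10, -6, -6, -11, 4, -7, 2, -12)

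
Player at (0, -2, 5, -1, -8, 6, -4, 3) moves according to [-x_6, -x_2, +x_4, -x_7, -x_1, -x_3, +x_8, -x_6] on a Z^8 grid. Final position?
(-1, -3, 4, 0, -8, 4, -5, 4)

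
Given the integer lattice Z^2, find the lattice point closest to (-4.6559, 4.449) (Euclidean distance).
(-5, 4)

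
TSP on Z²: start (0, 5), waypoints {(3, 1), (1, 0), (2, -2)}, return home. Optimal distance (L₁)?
20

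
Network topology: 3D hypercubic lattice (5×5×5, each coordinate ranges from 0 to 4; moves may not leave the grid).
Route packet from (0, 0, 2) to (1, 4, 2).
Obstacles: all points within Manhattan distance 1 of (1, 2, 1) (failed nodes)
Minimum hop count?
5
(one shortest path: (0, 0, 2) → (0, 1, 2) → (0, 2, 2) → (0, 3, 2) → (1, 3, 2) → (1, 4, 2))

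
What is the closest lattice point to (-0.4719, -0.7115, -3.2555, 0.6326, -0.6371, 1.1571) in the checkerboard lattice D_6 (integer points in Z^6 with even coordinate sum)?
(-1, -1, -3, 1, -1, 1)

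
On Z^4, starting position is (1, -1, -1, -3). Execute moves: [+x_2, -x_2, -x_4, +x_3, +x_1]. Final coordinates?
(2, -1, 0, -4)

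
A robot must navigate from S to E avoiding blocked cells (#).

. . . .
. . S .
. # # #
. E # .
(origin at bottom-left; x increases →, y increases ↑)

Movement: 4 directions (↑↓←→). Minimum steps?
5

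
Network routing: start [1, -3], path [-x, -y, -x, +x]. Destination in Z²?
(0, -4)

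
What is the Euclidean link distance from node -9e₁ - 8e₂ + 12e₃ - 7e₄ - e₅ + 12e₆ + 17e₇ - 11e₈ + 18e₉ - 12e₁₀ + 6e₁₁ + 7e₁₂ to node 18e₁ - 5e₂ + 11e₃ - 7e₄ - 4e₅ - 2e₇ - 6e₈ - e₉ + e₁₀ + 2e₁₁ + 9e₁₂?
42.7551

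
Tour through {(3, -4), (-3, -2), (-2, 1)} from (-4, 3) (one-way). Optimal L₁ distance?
16
(one optimal route: (-4, 3) → (-2, 1) → (-3, -2) → (3, -4))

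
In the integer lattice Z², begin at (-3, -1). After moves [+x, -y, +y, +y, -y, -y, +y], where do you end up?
(-2, -1)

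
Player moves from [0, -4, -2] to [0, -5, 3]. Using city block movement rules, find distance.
6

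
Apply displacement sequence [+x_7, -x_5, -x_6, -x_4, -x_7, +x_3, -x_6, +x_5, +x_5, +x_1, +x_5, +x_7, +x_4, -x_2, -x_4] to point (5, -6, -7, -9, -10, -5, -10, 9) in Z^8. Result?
(6, -7, -6, -10, -8, -7, -9, 9)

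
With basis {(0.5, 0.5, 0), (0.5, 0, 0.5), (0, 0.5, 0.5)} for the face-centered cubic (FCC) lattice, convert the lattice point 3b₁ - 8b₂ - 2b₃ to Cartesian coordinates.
(-2.5, 0.5, -5)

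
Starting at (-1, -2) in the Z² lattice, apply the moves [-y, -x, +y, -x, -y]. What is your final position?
(-3, -3)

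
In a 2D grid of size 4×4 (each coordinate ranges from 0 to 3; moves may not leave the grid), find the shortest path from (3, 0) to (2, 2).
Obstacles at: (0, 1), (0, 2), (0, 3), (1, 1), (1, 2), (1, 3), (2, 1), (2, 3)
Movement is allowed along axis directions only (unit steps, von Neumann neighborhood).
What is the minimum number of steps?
3
(one shortest path: (3, 0) → (3, 1) → (3, 2) → (2, 2))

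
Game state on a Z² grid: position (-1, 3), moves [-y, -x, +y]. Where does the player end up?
(-2, 3)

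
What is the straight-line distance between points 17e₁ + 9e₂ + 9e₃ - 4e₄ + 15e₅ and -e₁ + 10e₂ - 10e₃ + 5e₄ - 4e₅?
33.5857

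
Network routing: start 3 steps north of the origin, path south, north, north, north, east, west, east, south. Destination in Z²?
(1, 4)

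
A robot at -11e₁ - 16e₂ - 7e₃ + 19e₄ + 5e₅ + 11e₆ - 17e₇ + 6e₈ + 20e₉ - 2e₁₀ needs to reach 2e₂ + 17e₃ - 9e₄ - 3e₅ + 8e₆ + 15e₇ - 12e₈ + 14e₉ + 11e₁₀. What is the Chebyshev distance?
32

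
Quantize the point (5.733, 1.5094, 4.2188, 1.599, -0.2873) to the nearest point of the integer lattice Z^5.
(6, 2, 4, 2, 0)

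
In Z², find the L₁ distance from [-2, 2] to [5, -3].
12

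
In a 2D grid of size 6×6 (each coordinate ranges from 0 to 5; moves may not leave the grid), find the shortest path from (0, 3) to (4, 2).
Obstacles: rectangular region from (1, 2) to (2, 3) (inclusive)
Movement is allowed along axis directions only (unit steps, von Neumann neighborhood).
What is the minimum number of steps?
7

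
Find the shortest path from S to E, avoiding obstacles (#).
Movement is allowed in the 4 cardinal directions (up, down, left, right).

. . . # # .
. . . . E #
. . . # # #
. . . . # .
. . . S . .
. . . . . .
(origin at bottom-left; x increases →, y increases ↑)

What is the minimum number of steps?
6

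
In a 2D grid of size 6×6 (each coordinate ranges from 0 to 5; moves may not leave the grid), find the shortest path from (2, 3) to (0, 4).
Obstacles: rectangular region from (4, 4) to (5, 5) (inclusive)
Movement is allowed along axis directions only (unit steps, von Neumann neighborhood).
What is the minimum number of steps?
3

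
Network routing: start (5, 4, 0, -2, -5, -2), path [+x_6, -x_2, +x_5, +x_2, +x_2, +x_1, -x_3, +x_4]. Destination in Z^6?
(6, 5, -1, -1, -4, -1)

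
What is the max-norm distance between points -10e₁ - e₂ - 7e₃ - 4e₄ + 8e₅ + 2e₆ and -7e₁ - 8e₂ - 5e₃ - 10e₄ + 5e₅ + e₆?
7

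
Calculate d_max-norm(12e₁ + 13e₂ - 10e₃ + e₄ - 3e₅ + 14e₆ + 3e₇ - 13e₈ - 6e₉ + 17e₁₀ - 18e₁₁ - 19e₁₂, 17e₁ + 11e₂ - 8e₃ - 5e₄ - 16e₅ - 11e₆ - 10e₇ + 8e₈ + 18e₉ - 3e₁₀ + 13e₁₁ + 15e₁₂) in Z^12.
34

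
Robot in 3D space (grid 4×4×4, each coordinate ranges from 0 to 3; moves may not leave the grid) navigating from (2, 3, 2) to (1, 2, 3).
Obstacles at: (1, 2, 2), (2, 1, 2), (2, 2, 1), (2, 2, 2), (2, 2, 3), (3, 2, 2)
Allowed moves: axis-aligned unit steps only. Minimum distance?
3
(one shortest path: (2, 3, 2) → (1, 3, 2) → (1, 3, 3) → (1, 2, 3))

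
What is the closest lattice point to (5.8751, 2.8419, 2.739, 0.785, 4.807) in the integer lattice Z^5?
(6, 3, 3, 1, 5)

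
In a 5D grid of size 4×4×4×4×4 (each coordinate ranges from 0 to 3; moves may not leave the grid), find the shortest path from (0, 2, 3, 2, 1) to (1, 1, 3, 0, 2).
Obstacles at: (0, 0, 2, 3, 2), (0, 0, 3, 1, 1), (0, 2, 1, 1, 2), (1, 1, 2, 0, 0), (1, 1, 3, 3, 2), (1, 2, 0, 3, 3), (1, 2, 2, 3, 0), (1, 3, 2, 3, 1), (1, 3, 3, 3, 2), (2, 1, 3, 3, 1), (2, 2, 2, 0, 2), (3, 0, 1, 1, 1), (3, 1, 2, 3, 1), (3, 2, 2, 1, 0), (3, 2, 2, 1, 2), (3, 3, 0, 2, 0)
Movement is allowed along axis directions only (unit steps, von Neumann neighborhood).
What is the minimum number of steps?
5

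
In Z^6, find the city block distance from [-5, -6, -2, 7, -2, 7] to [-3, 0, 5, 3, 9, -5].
42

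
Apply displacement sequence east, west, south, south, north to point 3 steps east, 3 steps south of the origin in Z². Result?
(3, -4)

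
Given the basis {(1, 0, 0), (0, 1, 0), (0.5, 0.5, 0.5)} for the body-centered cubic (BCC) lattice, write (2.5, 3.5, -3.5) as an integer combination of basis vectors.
6b₁ + 7b₂ - 7b₃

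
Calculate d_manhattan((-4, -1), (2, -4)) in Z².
9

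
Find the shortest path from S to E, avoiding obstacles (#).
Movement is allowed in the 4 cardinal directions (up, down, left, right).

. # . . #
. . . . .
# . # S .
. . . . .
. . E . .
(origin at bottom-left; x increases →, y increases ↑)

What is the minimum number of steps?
3
(one shortest path: (3, 2) → (3, 1) → (2, 1) → (2, 0))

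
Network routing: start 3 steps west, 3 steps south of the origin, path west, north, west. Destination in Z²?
(-5, -2)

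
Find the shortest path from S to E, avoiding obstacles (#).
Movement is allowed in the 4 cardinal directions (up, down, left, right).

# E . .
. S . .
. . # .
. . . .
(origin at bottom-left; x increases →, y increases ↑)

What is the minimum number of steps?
1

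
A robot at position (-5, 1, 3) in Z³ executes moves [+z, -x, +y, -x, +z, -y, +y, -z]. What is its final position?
(-7, 2, 4)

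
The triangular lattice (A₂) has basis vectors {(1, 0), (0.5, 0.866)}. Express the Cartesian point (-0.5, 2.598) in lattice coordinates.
-2b₁ + 3b₂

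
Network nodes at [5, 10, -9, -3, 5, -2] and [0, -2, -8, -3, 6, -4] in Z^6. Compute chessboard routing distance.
12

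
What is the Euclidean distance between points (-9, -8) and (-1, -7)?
8.06226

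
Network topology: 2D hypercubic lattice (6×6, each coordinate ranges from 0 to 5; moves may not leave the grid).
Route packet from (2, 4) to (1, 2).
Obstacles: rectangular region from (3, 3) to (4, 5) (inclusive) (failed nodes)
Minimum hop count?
3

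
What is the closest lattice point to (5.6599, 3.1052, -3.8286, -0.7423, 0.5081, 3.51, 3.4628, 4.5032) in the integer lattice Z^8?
(6, 3, -4, -1, 1, 4, 3, 5)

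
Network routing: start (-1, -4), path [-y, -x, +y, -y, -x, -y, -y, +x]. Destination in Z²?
(-2, -7)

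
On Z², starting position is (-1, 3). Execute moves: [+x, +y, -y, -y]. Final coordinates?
(0, 2)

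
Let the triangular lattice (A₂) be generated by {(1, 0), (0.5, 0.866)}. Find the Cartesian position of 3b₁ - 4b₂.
(1, -3.464)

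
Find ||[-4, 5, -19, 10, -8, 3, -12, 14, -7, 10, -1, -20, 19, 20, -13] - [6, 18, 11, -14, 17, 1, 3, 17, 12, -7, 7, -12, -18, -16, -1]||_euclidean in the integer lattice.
78.7083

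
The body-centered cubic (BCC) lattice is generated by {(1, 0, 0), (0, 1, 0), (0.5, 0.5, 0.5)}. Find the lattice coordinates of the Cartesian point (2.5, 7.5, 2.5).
5b₂ + 5b₃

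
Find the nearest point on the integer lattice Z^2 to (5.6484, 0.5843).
(6, 1)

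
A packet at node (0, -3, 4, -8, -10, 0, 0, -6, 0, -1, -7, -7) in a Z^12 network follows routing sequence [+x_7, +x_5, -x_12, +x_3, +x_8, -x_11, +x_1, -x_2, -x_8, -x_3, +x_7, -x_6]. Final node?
(1, -4, 4, -8, -9, -1, 2, -6, 0, -1, -8, -8)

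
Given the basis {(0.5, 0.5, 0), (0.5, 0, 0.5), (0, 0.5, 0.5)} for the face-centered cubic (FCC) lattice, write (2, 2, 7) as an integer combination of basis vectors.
-3b₁ + 7b₂ + 7b₃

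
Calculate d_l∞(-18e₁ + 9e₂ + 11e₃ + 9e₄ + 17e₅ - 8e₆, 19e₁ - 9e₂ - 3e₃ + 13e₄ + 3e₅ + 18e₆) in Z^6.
37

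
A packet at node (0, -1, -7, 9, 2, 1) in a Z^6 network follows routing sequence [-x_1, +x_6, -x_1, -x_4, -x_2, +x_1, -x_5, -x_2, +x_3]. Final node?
(-1, -3, -6, 8, 1, 2)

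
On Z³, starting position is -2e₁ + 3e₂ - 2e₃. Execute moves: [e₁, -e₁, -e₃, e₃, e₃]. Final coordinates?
(-2, 3, -1)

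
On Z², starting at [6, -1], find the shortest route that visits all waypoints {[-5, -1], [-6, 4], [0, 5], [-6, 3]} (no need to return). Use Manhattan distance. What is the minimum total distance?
24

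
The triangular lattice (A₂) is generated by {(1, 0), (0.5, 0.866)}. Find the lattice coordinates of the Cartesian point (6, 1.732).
5b₁ + 2b₂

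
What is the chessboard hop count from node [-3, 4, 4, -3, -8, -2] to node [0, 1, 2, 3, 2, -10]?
10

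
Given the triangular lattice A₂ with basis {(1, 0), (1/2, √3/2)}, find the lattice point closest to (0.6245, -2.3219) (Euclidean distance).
(0.5, -2.598)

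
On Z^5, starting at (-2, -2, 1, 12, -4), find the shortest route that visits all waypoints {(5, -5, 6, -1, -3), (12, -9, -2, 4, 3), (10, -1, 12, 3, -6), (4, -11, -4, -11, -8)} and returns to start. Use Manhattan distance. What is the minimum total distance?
166
(one optimal route: (-2, -2, 1, 12, -4) → (12, -9, -2, 4, 3) → (4, -11, -4, -11, -8) → (5, -5, 6, -1, -3) → (10, -1, 12, 3, -6) → (-2, -2, 1, 12, -4))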